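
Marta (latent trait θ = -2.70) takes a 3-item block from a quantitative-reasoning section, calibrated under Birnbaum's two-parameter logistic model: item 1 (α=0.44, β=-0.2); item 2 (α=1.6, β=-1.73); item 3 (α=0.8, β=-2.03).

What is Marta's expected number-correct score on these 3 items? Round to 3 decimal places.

0.794

P(θ) = 1 / (1 + exp(−α(θ − β)))
P_1 = 1/(1+e^{1.1000}) = 0.2497
P_2 = 1/(1+e^{1.5520}) = 0.1748
P_3 = 1/(1+e^{0.5360}) = 0.3691
E[score] = 0.2497 + 0.1748 + 0.3691 = 0.7937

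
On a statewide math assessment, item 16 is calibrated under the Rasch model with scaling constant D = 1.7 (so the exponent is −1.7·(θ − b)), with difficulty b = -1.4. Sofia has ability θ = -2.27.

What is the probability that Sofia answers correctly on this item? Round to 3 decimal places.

P(θ) = 1 / (1 + exp(−D·(θ − b)))
Exponent: 1.7 × (-2.27 − (-1.4)) = -1.4790
1/(1 + e^{1.4790}) = 0.1856
P = 0.1856

0.186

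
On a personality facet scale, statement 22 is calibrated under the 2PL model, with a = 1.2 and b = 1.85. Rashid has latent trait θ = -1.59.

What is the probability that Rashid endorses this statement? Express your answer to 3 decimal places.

0.016

P(θ) = 1 / (1 + exp(−a(θ − b)))
Exponent: 1.2 × (-1.59 − 1.85) = -4.1280
1/(1 + e^{4.1280}) = 0.0159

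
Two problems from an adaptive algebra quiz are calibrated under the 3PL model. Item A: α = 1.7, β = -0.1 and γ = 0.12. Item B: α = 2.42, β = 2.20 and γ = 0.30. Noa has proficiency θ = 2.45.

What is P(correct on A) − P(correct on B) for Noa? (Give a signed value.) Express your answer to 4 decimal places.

0.2359

P(θ) = γ + (1 − γ) · 1 / (1 + exp(−α(θ − β)))
P_A = 0.9886
P_B = 0.7528
P_A − P_B = 0.2359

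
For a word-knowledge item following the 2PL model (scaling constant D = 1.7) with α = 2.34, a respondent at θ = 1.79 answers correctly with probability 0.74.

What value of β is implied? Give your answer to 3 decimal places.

1.527

P(θ) = 1 / (1 + exp(−D·α(θ − β)))
logit(0.74) = ln(0.74/0.26) = 1.0460
β = θ − logit/(1.7·α) = 1.79 − 1.0460/3.9780 = 1.5271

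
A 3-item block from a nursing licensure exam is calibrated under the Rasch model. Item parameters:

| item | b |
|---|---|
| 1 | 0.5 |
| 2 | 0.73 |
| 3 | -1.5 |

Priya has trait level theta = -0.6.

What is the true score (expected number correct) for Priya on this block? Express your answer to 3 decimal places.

1.170

P(theta) = 1 / (1 + exp(−(theta − b)))
P_1 = 1/(1+e^{1.1000}) = 0.2497
P_2 = 1/(1+e^{1.3300}) = 0.2092
P_3 = 1/(1+e^{-0.9000}) = 0.7109
E[score] = 0.2497 + 0.2092 + 0.7109 = 1.1698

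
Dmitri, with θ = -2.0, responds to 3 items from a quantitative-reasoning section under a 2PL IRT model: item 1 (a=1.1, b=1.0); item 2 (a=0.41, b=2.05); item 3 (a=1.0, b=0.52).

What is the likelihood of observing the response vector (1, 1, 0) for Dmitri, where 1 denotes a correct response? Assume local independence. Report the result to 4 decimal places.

0.0053

P(θ) = 1 / (1 + exp(−a(θ − b)))
P_1 = 1/(1+e^{3.3000}) = 0.0356
P_2 = 1/(1+e^{1.6605}) = 0.1597
P_3 = 1/(1+e^{2.5200}) = 0.0745
L = P_1 × P_2 × (1−P_3) = 0.0356 × 0.1597 × 0.9255 = 0.00526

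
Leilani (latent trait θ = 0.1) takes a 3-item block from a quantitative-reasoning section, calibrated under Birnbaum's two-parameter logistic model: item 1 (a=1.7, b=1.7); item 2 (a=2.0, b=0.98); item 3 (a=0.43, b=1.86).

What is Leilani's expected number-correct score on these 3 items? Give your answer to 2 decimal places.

0.53

P(θ) = 1 / (1 + exp(−a(θ − b)))
P_1 = 1/(1+e^{2.7200}) = 0.0618
P_2 = 1/(1+e^{1.7600}) = 0.1468
P_3 = 1/(1+e^{0.7568}) = 0.3193
E[score] = 0.0618 + 0.1468 + 0.3193 = 0.5279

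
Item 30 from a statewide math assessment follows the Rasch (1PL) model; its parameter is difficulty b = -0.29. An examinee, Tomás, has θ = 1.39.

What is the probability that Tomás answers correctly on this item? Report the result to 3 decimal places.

P(θ) = 1 / (1 + exp(−(θ − b)))
Exponent: (1.39 − (-0.29)) = 1.6800
1/(1 + e^{-1.6800}) = 0.8429
P = 0.8429

0.843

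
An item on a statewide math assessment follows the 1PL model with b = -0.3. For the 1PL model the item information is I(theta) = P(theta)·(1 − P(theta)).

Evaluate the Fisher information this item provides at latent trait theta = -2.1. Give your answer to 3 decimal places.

0.122

P = 1/(1+e^{1.8000}) = 0.1419
P(1−P) = 0.1419 × 0.8581 = 0.1217
I = P(1−P) = 0.12173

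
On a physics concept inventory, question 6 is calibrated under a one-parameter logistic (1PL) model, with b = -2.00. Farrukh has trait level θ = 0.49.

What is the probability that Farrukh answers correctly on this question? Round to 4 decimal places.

P(θ) = 1 / (1 + exp(−(θ − b)))
Exponent: (0.49 − (-2.00)) = 2.4900
1/(1 + e^{-2.4900}) = 0.9234
P = 0.9234

0.9234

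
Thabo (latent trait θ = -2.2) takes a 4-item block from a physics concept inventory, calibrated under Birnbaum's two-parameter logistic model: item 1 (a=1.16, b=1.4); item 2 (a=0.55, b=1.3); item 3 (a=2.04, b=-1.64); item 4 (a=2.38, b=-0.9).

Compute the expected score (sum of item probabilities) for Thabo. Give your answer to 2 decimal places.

0.43

P(θ) = 1 / (1 + exp(−a(θ − b)))
P_1 = 1/(1+e^{4.1760}) = 0.0151
P_2 = 1/(1+e^{1.9250}) = 0.1273
P_3 = 1/(1+e^{1.1424}) = 0.2419
P_4 = 1/(1+e^{3.0940}) = 0.0434
E[score] = 0.0151 + 0.1273 + 0.2419 + 0.0434 = 0.4277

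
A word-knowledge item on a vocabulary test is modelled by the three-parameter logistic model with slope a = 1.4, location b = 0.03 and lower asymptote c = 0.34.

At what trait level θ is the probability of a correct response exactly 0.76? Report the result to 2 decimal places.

0.43

P(θ) = c + (1 − c) · 1 / (1 + exp(−a(θ − b)))
Remove guessing floor: (0.76 − 0.34)/(1 − 0.34) = 0.6364
logit = ln(0.6364/0.3636) = 0.5596
θ = b + logit/(a) = 0.03 + 0.5596/1.4000 = 0.4297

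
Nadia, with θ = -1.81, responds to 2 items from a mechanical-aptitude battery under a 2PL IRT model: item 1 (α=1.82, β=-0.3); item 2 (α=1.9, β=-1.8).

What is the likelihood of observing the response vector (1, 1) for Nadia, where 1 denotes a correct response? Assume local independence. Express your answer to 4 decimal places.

0.0298

P(θ) = 1 / (1 + exp(−α(θ − β)))
P_1 = 1/(1+e^{2.7482}) = 0.0602
P_2 = 1/(1+e^{0.0190}) = 0.4953
L = P_1 × P_2 = 0.0602 × 0.4953 = 0.02981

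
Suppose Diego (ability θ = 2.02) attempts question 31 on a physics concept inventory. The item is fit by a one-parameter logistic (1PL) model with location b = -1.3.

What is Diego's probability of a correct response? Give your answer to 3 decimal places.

P(θ) = 1 / (1 + exp(−(θ − b)))
Exponent: (2.02 − (-1.3)) = 3.3200
1/(1 + e^{-3.3200}) = 0.9651
P = 0.9651

0.965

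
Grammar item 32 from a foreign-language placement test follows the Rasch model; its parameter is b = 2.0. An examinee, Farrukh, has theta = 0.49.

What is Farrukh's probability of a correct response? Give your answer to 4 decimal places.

0.1809

P(theta) = 1 / (1 + exp(−(theta − b)))
Exponent: (0.49 − 2.0) = -1.5100
1/(1 + e^{1.5100}) = 0.1809
P = 0.1809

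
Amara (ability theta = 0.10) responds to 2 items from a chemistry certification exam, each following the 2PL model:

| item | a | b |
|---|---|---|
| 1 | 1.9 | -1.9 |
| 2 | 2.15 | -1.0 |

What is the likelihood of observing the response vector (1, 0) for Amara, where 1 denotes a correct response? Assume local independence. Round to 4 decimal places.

0.0840

P(theta) = 1 / (1 + exp(−a(theta − b)))
P_1 = 1/(1+e^{-3.8000}) = 0.9781
P_2 = 1/(1+e^{-2.3650}) = 0.9141
L = P_1 × (1−P_2) = 0.9781 × 0.0859 = 0.08400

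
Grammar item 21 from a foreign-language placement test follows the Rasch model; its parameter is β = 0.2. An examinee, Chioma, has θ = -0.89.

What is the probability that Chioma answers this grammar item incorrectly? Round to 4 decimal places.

0.7484

P(θ) = 1 / (1 + exp(−(θ − β)))
Exponent: (-0.89 − 0.2) = -1.0900
1/(1 + e^{1.0900}) = 0.2516
P = 0.2516
P(incorrect) = 1 − 0.2516 = 0.7484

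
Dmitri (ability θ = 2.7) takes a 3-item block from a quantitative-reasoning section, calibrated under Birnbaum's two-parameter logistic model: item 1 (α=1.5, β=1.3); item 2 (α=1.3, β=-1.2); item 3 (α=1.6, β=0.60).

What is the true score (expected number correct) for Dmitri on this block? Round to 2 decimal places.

2.85

P(θ) = 1 / (1 + exp(−α(θ − β)))
P_1 = 1/(1+e^{-2.1000}) = 0.8909
P_2 = 1/(1+e^{-5.0700}) = 0.9938
P_3 = 1/(1+e^{-3.3600}) = 0.9664
E[score] = 0.8909 + 0.9938 + 0.9664 = 2.8511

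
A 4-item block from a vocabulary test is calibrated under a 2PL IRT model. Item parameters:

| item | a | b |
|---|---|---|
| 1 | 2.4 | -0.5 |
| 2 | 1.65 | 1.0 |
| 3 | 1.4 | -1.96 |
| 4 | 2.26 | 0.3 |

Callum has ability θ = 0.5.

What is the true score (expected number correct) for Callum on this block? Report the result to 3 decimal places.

P(θ) = 1 / (1 + exp(−a(θ − b)))
P_1 = 1/(1+e^{-2.4000}) = 0.9168
P_2 = 1/(1+e^{0.8250}) = 0.3047
P_3 = 1/(1+e^{-3.4440}) = 0.9691
P_4 = 1/(1+e^{-0.4520}) = 0.6111
E[score] = 0.9168 + 0.3047 + 0.9691 + 0.6111 = 2.8017

2.802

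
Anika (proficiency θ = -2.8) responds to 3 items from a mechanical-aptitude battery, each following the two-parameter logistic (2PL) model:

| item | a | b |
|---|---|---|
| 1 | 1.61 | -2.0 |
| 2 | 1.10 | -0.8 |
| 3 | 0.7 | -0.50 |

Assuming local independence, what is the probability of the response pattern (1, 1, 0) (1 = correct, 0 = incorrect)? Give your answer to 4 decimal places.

P(θ) = 1 / (1 + exp(−a(θ − b)))
P_1 = 1/(1+e^{1.2880}) = 0.2162
P_2 = 1/(1+e^{2.2000}) = 0.0998
P_3 = 1/(1+e^{1.6100}) = 0.1666
L = P_1 × P_2 × (1−P_3) = 0.2162 × 0.0998 × 0.8334 = 0.01797

0.0180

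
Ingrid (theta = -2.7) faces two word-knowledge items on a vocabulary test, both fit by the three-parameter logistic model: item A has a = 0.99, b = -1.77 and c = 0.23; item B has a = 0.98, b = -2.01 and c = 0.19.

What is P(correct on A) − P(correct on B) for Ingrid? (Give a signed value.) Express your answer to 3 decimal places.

-0.014

P(theta) = c + (1 − c) · 1 / (1 + exp(−a(theta − b)))
P_A = 0.4493
P_B = 0.4631
P_A − P_B = -0.0138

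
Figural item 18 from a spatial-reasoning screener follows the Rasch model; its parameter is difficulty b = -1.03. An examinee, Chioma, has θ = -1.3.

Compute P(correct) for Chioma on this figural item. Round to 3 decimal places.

P(θ) = 1 / (1 + exp(−(θ − b)))
Exponent: (-1.3 − (-1.03)) = -0.2700
1/(1 + e^{0.2700}) = 0.4329
P = 0.4329

0.433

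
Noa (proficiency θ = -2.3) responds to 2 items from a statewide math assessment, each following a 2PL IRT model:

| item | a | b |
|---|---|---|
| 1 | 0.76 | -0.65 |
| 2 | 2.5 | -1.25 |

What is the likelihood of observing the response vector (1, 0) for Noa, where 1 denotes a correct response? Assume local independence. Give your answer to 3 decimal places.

0.207

P(θ) = 1 / (1 + exp(−a(θ − b)))
P_1 = 1/(1+e^{1.2540}) = 0.2220
P_2 = 1/(1+e^{2.6250}) = 0.0675
L = P_1 × (1−P_2) = 0.2220 × 0.9325 = 0.20701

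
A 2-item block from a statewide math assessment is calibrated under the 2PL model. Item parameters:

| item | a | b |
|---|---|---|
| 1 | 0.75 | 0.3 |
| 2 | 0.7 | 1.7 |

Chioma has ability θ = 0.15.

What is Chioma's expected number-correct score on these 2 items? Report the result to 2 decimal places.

P(θ) = 1 / (1 + exp(−a(θ − b)))
P_1 = 1/(1+e^{0.1125}) = 0.4719
P_2 = 1/(1+e^{1.0850}) = 0.2526
E[score] = 0.4719 + 0.2526 = 0.7245

0.72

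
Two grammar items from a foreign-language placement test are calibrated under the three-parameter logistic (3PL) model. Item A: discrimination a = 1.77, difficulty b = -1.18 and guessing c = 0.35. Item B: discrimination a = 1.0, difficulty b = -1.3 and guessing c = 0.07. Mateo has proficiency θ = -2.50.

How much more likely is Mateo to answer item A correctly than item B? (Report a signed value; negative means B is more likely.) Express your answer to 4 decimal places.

P(θ) = c + (1 − c) · 1 / (1 + exp(−a(θ − b)))
P_A = 0.4073
P_B = 0.2853
P_A − P_B = 0.1220

0.1220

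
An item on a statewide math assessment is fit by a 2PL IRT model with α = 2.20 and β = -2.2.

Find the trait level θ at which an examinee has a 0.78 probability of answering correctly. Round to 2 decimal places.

P(θ) = 1 / (1 + exp(−α(θ − β)))
logit = ln(0.7800/0.2200) = 1.2657
θ = β + logit/(α) = -2.2 + 1.2657/2.2000 = -1.6247

-1.62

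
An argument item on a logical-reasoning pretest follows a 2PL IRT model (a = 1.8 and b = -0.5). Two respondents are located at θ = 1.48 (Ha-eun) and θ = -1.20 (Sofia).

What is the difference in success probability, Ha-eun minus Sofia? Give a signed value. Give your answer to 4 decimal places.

P(θ) = 1 / (1 + exp(−a(θ − b)))
P(Ha-eun) = 0.9725  [exponent 3.5640]
P(Sofia) = 0.2210  [exponent -1.2600]
Difference = 0.9725 − 0.2210 = 0.7515

0.7515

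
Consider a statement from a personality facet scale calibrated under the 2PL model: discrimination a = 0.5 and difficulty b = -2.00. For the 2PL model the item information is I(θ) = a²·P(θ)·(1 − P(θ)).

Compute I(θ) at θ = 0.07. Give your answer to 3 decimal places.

0.048

P = 1/(1+e^{-1.0350}) = 0.7379
P(1−P) = 0.7379 × 0.2621 = 0.1934
I = a² × P(1−P) = 0.5² × 0.1934 = 0.04835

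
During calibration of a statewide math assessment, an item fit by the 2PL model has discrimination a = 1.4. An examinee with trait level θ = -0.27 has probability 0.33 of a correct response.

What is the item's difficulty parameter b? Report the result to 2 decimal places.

0.24

P(θ) = 1 / (1 + exp(−a(θ − b)))
logit(0.33) = ln(0.33/0.67) = -0.7082
b = θ − logit/(a) = -0.27 − (-0.7082)/1.4000 = 0.2358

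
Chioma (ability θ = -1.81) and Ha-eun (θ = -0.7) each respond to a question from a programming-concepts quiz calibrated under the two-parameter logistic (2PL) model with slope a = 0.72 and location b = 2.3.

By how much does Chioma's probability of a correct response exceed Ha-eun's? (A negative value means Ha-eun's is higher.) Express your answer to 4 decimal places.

-0.0541

P(θ) = 1 / (1 + exp(−a(θ − b)))
P(Chioma) = 0.0493  [exponent -2.9592]
P(Ha-eun) = 0.1034  [exponent -2.1600]
Difference = 0.0493 − 0.1034 = -0.0541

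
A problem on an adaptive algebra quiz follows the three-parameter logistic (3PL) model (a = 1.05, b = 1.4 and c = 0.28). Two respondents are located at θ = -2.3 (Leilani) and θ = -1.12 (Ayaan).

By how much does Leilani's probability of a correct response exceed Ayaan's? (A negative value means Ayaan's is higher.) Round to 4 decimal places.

-0.0332

P(θ) = c + (1 − c) · 1 / (1 + exp(−a(θ − b)))
P(Leilani) = 0.2945  [exponent -3.8850]
P(Ayaan) = 0.3277  [exponent -2.6460]
Difference = 0.2945 − 0.3277 = -0.0332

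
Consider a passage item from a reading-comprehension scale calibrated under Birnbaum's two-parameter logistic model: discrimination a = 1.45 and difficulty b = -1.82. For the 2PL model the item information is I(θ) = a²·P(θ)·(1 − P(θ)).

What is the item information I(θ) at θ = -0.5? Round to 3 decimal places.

0.236

P = 1/(1+e^{-1.9140}) = 0.8715
P(1−P) = 0.8715 × 0.1285 = 0.1120
I = a² × P(1−P) = 1.45² × 0.1120 = 0.23550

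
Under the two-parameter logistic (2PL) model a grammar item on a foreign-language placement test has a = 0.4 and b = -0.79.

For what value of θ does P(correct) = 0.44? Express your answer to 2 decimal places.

P(θ) = 1 / (1 + exp(−a(θ − b)))
logit = ln(0.4400/0.5600) = -0.2412
θ = b + logit/(a) = -0.79 + (-0.2412)/0.4000 = -1.3929

-1.39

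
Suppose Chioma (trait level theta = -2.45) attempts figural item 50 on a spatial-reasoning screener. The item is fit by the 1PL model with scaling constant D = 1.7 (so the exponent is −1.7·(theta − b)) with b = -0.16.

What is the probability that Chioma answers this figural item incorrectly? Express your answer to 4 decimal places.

P(theta) = 1 / (1 + exp(−D·(theta − b)))
Exponent: 1.7 × (-2.45 − (-0.16)) = -3.8930
1/(1 + e^{3.8930}) = 0.0200
P = 0.0200
P(incorrect) = 1 − 0.0200 = 0.9800

0.9800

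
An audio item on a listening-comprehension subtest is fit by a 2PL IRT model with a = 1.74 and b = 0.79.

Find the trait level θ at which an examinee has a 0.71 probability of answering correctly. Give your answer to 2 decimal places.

P(θ) = 1 / (1 + exp(−a(θ − b)))
logit = ln(0.7100/0.2900) = 0.8954
θ = b + logit/(a) = 0.79 + 0.8954/1.7400 = 1.3046

1.30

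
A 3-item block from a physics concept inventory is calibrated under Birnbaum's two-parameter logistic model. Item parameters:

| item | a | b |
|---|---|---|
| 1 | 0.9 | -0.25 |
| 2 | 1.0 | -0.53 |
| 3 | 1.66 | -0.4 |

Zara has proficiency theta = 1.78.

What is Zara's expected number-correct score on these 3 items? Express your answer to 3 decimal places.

2.745

P(theta) = 1 / (1 + exp(−a(theta − b)))
P_1 = 1/(1+e^{-1.8270}) = 0.8614
P_2 = 1/(1+e^{-2.3100}) = 0.9097
P_3 = 1/(1+e^{-3.6188}) = 0.9739
E[score] = 0.8614 + 0.9097 + 0.9739 = 2.7450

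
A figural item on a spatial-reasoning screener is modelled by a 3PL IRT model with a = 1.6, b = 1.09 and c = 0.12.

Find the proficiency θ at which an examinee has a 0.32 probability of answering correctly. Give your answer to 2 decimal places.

P(θ) = c + (1 − c) · 1 / (1 + exp(−a(θ − b)))
Remove guessing floor: (0.32 − 0.12)/(1 − 0.12) = 0.2273
logit = ln(0.2273/0.7727) = -1.2238
θ = b + logit/(a) = 1.09 + (-1.2238)/1.6000 = 0.3251

0.33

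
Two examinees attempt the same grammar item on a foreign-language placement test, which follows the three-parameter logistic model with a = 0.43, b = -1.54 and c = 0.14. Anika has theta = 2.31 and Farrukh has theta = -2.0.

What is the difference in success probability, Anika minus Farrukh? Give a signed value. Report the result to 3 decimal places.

P(theta) = c + (1 − c) · 1 / (1 + exp(−a(theta − b)))
P(Anika) = 0.8621  [exponent 1.6555]
P(Farrukh) = 0.5276  [exponent -0.1978]
Difference = 0.8621 − 0.5276 = 0.3345

0.334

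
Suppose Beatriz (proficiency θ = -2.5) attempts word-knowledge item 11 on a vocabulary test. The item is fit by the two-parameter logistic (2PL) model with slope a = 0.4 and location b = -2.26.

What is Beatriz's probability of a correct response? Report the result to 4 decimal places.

0.4760

P(θ) = 1 / (1 + exp(−a(θ − b)))
Exponent: 0.4 × (-2.5 − (-2.26)) = -0.0960
1/(1 + e^{0.0960}) = 0.4760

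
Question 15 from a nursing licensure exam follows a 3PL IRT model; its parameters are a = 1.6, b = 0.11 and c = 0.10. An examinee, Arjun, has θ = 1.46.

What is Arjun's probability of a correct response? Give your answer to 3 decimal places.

0.907

P(θ) = c + (1 − c) · 1 / (1 + exp(−a(θ − b)))
Exponent: 1.6 × (1.46 − 0.11) = 2.1600
1/(1 + e^{-2.1600}) = 0.8966
P = 0.10 + 0.90 × 0.8966 = 0.9069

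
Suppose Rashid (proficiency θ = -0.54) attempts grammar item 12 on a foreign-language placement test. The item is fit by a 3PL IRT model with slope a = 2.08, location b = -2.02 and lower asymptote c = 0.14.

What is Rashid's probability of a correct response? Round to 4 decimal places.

P(θ) = c + (1 − c) · 1 / (1 + exp(−a(θ − b)))
Exponent: 2.08 × (-0.54 − (-2.02)) = 3.0784
1/(1 + e^{-3.0784}) = 0.9560
P = 0.14 + 0.86 × 0.9560 = 0.9622

0.9622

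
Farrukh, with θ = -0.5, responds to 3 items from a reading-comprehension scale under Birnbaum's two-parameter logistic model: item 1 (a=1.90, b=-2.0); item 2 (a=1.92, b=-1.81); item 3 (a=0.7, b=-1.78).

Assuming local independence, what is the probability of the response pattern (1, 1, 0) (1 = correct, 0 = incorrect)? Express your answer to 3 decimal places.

P(θ) = 1 / (1 + exp(−a(θ − b)))
P_1 = 1/(1+e^{-2.8500}) = 0.9453
P_2 = 1/(1+e^{-2.5152}) = 0.9252
P_3 = 1/(1+e^{-0.8960}) = 0.7101
L = P_1 × P_2 × (1−P_3) = 0.9453 × 0.9252 × 0.2899 = 0.25353

0.254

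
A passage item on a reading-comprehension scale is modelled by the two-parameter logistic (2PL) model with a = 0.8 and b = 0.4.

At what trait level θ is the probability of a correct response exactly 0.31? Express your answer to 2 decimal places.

P(θ) = 1 / (1 + exp(−a(θ − b)))
logit = ln(0.3100/0.6900) = -0.8001
θ = b + logit/(a) = 0.4 + (-0.8001)/0.8000 = -0.6001

-0.60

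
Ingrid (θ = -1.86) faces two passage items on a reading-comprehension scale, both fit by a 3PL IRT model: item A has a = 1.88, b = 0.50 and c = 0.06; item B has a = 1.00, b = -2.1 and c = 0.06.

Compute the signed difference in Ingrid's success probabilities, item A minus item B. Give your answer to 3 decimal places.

P(θ) = c + (1 − c) · 1 / (1 + exp(−a(θ − b)))
P_A = 0.0710
P_B = 0.5861
P_A − P_B = -0.5151

-0.515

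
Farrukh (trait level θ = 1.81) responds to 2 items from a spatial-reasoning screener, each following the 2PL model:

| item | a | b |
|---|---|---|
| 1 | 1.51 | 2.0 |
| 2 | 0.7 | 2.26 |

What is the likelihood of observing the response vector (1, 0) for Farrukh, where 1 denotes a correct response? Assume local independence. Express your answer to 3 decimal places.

P(θ) = 1 / (1 + exp(−a(θ − b)))
P_1 = 1/(1+e^{0.2869}) = 0.4288
P_2 = 1/(1+e^{0.3150}) = 0.4219
L = P_1 × (1−P_2) = 0.4288 × 0.5781 = 0.24787

0.248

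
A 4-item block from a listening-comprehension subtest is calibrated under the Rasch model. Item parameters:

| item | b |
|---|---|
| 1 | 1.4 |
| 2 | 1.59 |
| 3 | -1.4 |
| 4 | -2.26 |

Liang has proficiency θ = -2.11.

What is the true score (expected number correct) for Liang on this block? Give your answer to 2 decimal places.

P(θ) = 1 / (1 + exp(−(θ − b)))
P_1 = 1/(1+e^{3.5100}) = 0.0290
P_2 = 1/(1+e^{3.7000}) = 0.0241
P_3 = 1/(1+e^{0.7100}) = 0.3296
P_4 = 1/(1+e^{-0.1500}) = 0.5374
E[score] = 0.0290 + 0.0241 + 0.3296 + 0.5374 = 0.9202

0.92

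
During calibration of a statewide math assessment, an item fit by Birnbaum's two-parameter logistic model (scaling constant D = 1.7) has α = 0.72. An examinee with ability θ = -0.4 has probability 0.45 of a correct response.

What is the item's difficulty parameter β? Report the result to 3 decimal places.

-0.236

P(θ) = 1 / (1 + exp(−D·α(θ − β)))
logit(0.45) = ln(0.45/0.55) = -0.2007
β = θ − logit/(1.7·α) = -0.4 − (-0.2007)/1.2240 = -0.2361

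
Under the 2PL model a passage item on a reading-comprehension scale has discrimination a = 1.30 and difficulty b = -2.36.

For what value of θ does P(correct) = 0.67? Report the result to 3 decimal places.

-1.815

P(θ) = 1 / (1 + exp(−a(θ − b)))
logit = ln(0.6700/0.3300) = 0.7082
θ = b + logit/(a) = -2.36 + 0.7082/1.3000 = -1.8152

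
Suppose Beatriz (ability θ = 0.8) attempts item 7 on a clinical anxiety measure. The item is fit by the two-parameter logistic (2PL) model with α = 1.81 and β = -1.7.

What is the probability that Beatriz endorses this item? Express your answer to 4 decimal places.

P(θ) = 1 / (1 + exp(−α(θ − β)))
Exponent: 1.81 × (0.8 − (-1.7)) = 4.5250
1/(1 + e^{-4.5250}) = 0.9893

0.9893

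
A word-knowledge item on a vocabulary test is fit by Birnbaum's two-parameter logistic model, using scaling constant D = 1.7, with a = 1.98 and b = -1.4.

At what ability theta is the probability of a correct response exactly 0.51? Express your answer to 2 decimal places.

-1.39

P(theta) = 1 / (1 + exp(−D·a(theta − b)))
logit = ln(0.5100/0.4900) = 0.0400
theta = b + logit/(1.7·a) = -1.4 + 0.0400/3.3660 = -1.3881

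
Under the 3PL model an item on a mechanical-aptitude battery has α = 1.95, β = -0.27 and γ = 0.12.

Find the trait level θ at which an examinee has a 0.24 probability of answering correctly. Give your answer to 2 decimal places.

-1.22

P(θ) = γ + (1 − γ) · 1 / (1 + exp(−α(θ − β)))
Remove guessing floor: (0.24 − 0.12)/(1 − 0.12) = 0.1364
logit = ln(0.1364/0.8636) = -1.8458
θ = β + logit/(α) = -0.27 + (-1.8458)/1.9500 = -1.2166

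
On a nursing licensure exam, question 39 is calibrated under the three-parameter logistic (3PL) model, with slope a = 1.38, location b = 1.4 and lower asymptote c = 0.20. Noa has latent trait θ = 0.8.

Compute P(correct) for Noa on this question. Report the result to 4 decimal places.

P(θ) = c + (1 − c) · 1 / (1 + exp(−a(θ − b)))
Exponent: 1.38 × (0.8 − 1.4) = -0.8280
1/(1 + e^{0.8280}) = 0.3041
P = 0.20 + 0.80 × 0.3041 = 0.4433

0.4433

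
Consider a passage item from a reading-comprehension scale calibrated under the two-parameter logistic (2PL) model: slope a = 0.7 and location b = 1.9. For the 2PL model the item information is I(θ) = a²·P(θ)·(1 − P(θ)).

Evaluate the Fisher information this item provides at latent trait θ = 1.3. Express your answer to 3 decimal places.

0.117

P = 1/(1+e^{0.4200}) = 0.3965
P(1−P) = 0.3965 × 0.6035 = 0.2393
I = a² × P(1−P) = 0.7² × 0.2393 = 0.11725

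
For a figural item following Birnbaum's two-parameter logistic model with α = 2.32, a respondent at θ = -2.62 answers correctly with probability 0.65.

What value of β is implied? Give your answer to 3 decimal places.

P(θ) = 1 / (1 + exp(−α(θ − β)))
logit(0.65) = ln(0.65/0.35) = 0.6190
β = θ − logit/(α) = -2.62 − 0.6190/2.3200 = -2.8868

-2.887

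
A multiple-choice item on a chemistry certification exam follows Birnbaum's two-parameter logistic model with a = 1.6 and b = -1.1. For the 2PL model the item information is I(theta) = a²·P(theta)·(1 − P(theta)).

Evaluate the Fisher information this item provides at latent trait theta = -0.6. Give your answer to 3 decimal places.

0.548

P = 1/(1+e^{-0.8000}) = 0.6900
P(1−P) = 0.6900 × 0.3100 = 0.2139
I = a² × P(1−P) = 1.6² × 0.2139 = 0.54761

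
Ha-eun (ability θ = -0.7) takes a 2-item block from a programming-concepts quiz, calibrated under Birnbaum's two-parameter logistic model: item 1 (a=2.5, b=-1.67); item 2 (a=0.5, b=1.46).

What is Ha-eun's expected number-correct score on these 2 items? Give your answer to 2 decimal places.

1.17

P(θ) = 1 / (1 + exp(−a(θ − b)))
P_1 = 1/(1+e^{-2.4250}) = 0.9187
P_2 = 1/(1+e^{1.0800}) = 0.2535
E[score] = 0.9187 + 0.2535 = 1.1722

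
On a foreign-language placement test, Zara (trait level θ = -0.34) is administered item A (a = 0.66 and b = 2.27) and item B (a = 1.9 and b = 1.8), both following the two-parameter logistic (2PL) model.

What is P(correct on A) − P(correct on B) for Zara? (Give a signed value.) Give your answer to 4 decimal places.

0.1347

P(θ) = 1 / (1 + exp(−a(θ − b)))
P_A = 0.1515
P_B = 0.0169
P_A − P_B = 0.1347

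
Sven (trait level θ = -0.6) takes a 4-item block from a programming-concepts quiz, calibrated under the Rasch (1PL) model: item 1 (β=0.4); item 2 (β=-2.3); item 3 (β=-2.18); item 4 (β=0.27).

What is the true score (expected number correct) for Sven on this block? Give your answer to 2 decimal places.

2.24

P(θ) = 1 / (1 + exp(−(θ − β)))
P_1 = 1/(1+e^{1.0000}) = 0.2689
P_2 = 1/(1+e^{-1.7000}) = 0.8455
P_3 = 1/(1+e^{-1.5800}) = 0.8292
P_4 = 1/(1+e^{0.8700}) = 0.2953
E[score] = 0.2689 + 0.8455 + 0.8292 + 0.2953 = 2.2389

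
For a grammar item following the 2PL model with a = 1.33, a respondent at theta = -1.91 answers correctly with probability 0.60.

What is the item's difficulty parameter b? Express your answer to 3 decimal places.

P(theta) = 1 / (1 + exp(−a(theta − b)))
logit(0.60) = ln(0.60/0.40) = 0.4055
b = theta − logit/(a) = -1.91 − 0.4055/1.3300 = -2.2149

-2.215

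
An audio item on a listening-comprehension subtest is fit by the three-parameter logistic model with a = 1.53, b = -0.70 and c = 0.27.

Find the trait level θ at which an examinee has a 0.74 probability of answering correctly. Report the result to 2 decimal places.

-0.31

P(θ) = c + (1 − c) · 1 / (1 + exp(−a(θ − b)))
Remove guessing floor: (0.74 − 0.27)/(1 − 0.27) = 0.6438
logit = ln(0.6438/0.3562) = 0.5921
θ = b + logit/(a) = -0.70 + 0.5921/1.5300 = -0.3130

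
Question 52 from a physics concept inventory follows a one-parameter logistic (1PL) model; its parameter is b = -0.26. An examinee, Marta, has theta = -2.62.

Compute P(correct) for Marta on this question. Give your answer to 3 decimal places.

P(theta) = 1 / (1 + exp(−(theta − b)))
Exponent: (-2.62 − (-0.26)) = -2.3600
1/(1 + e^{2.3600}) = 0.0863
P = 0.0863

0.086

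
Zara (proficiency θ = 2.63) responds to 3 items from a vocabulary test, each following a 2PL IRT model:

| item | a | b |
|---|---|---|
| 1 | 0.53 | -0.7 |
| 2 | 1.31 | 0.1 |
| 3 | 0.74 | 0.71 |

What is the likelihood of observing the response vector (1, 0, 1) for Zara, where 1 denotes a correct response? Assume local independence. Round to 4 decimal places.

P(θ) = 1 / (1 + exp(−a(θ − b)))
P_1 = 1/(1+e^{-1.7649}) = 0.8538
P_2 = 1/(1+e^{-3.3143}) = 0.9649
P_3 = 1/(1+e^{-1.4208}) = 0.8055
L = P_1 × (1−P_2) × P_3 = 0.8538 × 0.0351 × 0.8055 = 0.02413

0.0241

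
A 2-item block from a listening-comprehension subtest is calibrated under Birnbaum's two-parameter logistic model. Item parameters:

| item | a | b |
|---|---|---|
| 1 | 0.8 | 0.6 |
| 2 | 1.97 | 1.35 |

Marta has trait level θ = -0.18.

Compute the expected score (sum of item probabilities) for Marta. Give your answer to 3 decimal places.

0.396

P(θ) = 1 / (1 + exp(−a(θ − b)))
P_1 = 1/(1+e^{0.6240}) = 0.3489
P_2 = 1/(1+e^{3.0141}) = 0.0468
E[score] = 0.3489 + 0.0468 = 0.3957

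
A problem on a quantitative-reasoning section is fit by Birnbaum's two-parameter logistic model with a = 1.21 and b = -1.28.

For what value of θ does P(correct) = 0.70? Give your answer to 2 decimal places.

-0.58

P(θ) = 1 / (1 + exp(−a(θ − b)))
logit = ln(0.7000/0.3000) = 0.8473
θ = b + logit/(a) = -1.28 + 0.8473/1.2100 = -0.5798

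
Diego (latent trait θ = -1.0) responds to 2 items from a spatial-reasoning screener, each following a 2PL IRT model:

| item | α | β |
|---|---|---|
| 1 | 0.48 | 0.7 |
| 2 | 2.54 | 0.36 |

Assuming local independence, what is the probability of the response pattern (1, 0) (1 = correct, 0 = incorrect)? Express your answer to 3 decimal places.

P(θ) = 1 / (1 + exp(−α(θ − β)))
P_1 = 1/(1+e^{0.8160}) = 0.3066
P_2 = 1/(1+e^{3.4544}) = 0.0306
L = P_1 × (1−P_2) = 0.3066 × 0.9694 = 0.29722

0.297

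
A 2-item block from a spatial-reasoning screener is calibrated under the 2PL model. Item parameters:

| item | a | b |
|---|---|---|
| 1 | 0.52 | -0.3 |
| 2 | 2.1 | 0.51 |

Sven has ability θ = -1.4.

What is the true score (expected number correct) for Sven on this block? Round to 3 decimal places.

0.379

P(θ) = 1 / (1 + exp(−a(θ − b)))
P_1 = 1/(1+e^{0.5720}) = 0.3608
P_2 = 1/(1+e^{4.0110}) = 0.0178
E[score] = 0.3608 + 0.0178 = 0.3786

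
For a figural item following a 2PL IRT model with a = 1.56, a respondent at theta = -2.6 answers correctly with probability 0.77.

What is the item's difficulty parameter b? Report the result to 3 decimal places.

-3.375

P(theta) = 1 / (1 + exp(−a(theta − b)))
logit(0.77) = ln(0.77/0.23) = 1.2083
b = theta − logit/(a) = -2.6 − 1.2083/1.5600 = -3.3746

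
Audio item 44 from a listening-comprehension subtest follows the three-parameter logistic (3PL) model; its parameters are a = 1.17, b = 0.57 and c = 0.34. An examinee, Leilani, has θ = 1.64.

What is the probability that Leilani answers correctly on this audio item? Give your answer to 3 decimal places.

P(θ) = c + (1 − c) · 1 / (1 + exp(−a(θ − b)))
Exponent: 1.17 × (1.64 − 0.57) = 1.2519
1/(1 + e^{-1.2519}) = 0.7776
P = 0.34 + 0.66 × 0.7776 = 0.8532

0.853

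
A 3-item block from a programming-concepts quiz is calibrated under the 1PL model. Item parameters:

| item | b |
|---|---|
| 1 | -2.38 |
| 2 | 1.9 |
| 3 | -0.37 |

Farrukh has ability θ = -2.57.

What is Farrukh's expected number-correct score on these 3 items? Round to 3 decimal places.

P(θ) = 1 / (1 + exp(−(θ − b)))
P_1 = 1/(1+e^{0.1900}) = 0.4526
P_2 = 1/(1+e^{4.4700}) = 0.0113
P_3 = 1/(1+e^{2.2000}) = 0.0998
E[score] = 0.4526 + 0.0113 + 0.0998 = 0.5637

0.564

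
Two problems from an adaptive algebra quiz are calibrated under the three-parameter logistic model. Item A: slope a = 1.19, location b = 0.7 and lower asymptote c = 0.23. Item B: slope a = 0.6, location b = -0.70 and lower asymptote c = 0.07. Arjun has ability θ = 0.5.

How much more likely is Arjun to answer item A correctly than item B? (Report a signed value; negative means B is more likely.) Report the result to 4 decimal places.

-0.1261

P(θ) = c + (1 − c) · 1 / (1 + exp(−a(θ − b)))
P_A = 0.5694
P_B = 0.6955
P_A − P_B = -0.1261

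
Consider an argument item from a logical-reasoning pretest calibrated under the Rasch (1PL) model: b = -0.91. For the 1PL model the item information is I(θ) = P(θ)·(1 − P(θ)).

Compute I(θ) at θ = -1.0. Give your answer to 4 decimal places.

0.2495

P = 1/(1+e^{0.0900}) = 0.4775
P(1−P) = 0.4775 × 0.5225 = 0.2495
I = P(1−P) = 0.24949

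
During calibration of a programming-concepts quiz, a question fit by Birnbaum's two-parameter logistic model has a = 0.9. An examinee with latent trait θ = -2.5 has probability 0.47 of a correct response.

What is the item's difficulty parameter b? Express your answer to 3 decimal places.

-2.367

P(θ) = 1 / (1 + exp(−a(θ − b)))
logit(0.47) = ln(0.47/0.53) = -0.1201
b = θ − logit/(a) = -2.5 − (-0.1201)/0.9000 = -2.3665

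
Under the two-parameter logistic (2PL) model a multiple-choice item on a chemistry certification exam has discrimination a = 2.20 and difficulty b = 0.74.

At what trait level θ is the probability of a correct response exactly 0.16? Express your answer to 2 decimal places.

P(θ) = 1 / (1 + exp(−a(θ − b)))
logit = ln(0.1600/0.8400) = -1.6582
θ = b + logit/(a) = 0.74 + (-1.6582)/2.2000 = -0.0137

-0.01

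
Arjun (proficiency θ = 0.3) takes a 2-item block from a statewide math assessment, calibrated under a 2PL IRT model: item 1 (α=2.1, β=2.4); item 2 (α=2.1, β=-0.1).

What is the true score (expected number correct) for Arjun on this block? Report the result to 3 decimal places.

P(θ) = 1 / (1 + exp(−α(θ − β)))
P_1 = 1/(1+e^{4.4100}) = 0.0120
P_2 = 1/(1+e^{-0.8400}) = 0.6985
E[score] = 0.0120 + 0.6985 = 0.7105

0.710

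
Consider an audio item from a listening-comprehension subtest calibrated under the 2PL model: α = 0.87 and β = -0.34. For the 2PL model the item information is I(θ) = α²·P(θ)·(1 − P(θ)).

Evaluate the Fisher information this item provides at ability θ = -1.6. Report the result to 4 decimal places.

P = 1/(1+e^{1.0962}) = 0.2505
P(1−P) = 0.2505 × 0.7495 = 0.1877
I = α² × P(1−P) = 0.87² × 0.1877 = 0.14209

0.1421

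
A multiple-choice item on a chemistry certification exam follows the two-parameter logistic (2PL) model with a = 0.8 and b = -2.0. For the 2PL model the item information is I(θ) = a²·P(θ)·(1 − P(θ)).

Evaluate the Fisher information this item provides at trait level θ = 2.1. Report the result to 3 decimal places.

P = 1/(1+e^{-3.2800}) = 0.9637
P(1−P) = 0.9637 × 0.0363 = 0.0349
I = a² × P(1−P) = 0.8² × 0.0349 = 0.02237

0.022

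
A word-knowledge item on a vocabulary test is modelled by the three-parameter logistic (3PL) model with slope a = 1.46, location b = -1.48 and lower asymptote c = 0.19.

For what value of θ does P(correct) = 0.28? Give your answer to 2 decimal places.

P(θ) = c + (1 − c) · 1 / (1 + exp(−a(θ − b)))
Remove guessing floor: (0.28 − 0.19)/(1 − 0.19) = 0.1111
logit = ln(0.1111/0.8889) = -2.0794
θ = b + logit/(a) = -1.48 + (-2.0794)/1.4600 = -2.9043

-2.90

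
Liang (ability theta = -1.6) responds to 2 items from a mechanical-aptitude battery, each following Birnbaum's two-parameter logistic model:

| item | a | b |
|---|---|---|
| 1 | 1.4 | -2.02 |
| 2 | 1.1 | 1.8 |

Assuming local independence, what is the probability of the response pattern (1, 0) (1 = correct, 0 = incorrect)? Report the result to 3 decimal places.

P(theta) = 1 / (1 + exp(−a(theta − b)))
P_1 = 1/(1+e^{-0.5880}) = 0.6429
P_2 = 1/(1+e^{3.7400}) = 0.0232
L = P_1 × (1−P_2) = 0.6429 × 0.9768 = 0.62799

0.628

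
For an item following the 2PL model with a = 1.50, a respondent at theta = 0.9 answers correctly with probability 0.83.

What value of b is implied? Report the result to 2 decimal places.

P(theta) = 1 / (1 + exp(−a(theta − b)))
logit(0.83) = ln(0.83/0.17) = 1.5856
b = theta − logit/(a) = 0.9 − 1.5856/1.5000 = -0.1571

-0.16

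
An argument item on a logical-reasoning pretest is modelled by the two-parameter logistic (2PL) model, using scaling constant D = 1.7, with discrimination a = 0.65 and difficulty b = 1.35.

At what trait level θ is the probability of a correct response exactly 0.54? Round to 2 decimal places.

P(θ) = 1 / (1 + exp(−D·a(θ − b)))
logit = ln(0.5400/0.4600) = 0.1603
θ = b + logit/(1.7·a) = 1.35 + 0.1603/1.1050 = 1.4951

1.50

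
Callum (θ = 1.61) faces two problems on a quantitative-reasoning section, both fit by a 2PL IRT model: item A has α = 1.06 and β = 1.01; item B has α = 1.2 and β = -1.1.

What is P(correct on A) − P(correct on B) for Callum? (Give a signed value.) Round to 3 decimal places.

-0.309

P(θ) = 1 / (1 + exp(−α(θ − β)))
P_A = 0.6538
P_B = 0.9627
P_A − P_B = -0.3089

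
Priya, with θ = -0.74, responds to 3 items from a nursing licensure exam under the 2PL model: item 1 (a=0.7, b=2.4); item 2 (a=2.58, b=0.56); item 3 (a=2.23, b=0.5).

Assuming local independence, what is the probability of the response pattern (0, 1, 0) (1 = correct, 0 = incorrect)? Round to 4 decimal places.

P(θ) = 1 / (1 + exp(−a(θ − b)))
P_1 = 1/(1+e^{2.1980}) = 0.0999
P_2 = 1/(1+e^{3.3540}) = 0.0338
P_3 = 1/(1+e^{2.7652}) = 0.0592
L = (1−P_1) × P_2 × (1−P_3) = 0.9001 × 0.0338 × 0.9408 = 0.02859

0.0286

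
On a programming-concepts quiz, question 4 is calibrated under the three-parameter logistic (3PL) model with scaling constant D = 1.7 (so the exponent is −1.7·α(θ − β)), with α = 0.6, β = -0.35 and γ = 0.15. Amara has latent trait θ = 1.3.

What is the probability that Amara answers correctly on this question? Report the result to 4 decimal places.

P(θ) = γ + (1 − γ) · 1 / (1 + exp(−D·α(θ − β)))
Exponent: 1.7 × 0.6 × (1.3 − (-0.35)) = 1.6830
1/(1 + e^{-1.6830}) = 0.8433
P = 0.15 + 0.85 × 0.8433 = 0.8668

0.8668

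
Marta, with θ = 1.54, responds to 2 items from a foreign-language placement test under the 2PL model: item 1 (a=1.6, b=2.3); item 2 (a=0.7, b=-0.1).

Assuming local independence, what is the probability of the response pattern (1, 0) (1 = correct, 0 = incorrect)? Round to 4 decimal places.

P(θ) = 1 / (1 + exp(−a(θ − b)))
P_1 = 1/(1+e^{1.2160}) = 0.2286
P_2 = 1/(1+e^{-1.1480}) = 0.7591
L = P_1 × (1−P_2) = 0.2286 × 0.2409 = 0.05507

0.0551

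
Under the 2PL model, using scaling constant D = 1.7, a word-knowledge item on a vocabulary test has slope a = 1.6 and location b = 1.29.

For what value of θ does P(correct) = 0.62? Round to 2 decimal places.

P(θ) = 1 / (1 + exp(−D·a(θ − b)))
logit = ln(0.6200/0.3800) = 0.4895
θ = b + logit/(1.7·a) = 1.29 + 0.4895/2.7200 = 1.4700

1.47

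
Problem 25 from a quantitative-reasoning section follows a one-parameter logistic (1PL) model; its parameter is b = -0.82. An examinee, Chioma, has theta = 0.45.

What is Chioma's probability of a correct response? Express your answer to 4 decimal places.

P(theta) = 1 / (1 + exp(−(theta − b)))
Exponent: (0.45 − (-0.82)) = 1.2700
1/(1 + e^{-1.2700}) = 0.7807
P = 0.7807

0.7807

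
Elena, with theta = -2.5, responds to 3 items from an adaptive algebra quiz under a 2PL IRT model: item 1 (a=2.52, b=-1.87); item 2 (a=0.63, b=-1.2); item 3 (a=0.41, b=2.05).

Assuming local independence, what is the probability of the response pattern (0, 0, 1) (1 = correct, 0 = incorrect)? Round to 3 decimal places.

0.077

P(theta) = 1 / (1 + exp(−a(theta − b)))
P_1 = 1/(1+e^{1.5876}) = 0.1697
P_2 = 1/(1+e^{0.8190}) = 0.3060
P_3 = 1/(1+e^{1.8655}) = 0.1341
L = (1−P_1) × (1−P_2) × P_3 = 0.8303 × 0.6940 × 0.1341 = 0.07725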